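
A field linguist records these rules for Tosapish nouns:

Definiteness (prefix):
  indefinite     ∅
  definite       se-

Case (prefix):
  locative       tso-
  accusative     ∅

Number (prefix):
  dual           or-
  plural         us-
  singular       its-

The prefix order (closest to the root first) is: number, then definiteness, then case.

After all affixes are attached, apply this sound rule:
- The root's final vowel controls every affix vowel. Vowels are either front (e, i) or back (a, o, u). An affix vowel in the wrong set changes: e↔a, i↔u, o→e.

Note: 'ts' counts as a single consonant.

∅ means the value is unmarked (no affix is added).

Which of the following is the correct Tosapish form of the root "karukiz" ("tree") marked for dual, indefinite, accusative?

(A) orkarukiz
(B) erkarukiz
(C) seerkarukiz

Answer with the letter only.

Attach number dual or- → orkarukiz.
definiteness = indefinite: zero marking, form stays orkarukiz.
case = accusative: zero marking, form stays orkarukiz.
Apply vowel harmony: orkarukiz → erkarukiz.
So the correct form is erkarukiz, option (B).
(A) orkarukiz is wrong: it fails to apply the sound rule(s).
(C) seerkarukiz is wrong: it uses definite instead of indefinite for definiteness.

B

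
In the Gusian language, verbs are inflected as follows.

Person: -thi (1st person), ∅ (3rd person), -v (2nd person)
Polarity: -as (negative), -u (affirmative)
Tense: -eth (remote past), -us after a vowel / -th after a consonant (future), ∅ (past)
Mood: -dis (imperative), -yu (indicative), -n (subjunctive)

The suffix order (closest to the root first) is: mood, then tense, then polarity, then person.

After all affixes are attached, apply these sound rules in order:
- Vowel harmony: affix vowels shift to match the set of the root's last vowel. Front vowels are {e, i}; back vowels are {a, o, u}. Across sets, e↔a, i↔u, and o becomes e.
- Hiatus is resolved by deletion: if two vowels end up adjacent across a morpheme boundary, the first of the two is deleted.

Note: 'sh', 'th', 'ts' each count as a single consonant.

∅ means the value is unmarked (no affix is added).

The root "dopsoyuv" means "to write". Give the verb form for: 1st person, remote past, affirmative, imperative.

Attach mood imperative -dis → dopsoyuvdis.
Attach tense remote past -eth → dopsoyuvdiseth.
Attach polarity affirmative -u → dopsoyuvdisethu.
Attach person 1st person -thi → dopsoyuvdisethuthi.
Apply vowel harmony: dopsoyuvdisethuthi → dopsoyuvdusathuthu.
Vowel deletion: no change.

dopsoyuvdusathuthu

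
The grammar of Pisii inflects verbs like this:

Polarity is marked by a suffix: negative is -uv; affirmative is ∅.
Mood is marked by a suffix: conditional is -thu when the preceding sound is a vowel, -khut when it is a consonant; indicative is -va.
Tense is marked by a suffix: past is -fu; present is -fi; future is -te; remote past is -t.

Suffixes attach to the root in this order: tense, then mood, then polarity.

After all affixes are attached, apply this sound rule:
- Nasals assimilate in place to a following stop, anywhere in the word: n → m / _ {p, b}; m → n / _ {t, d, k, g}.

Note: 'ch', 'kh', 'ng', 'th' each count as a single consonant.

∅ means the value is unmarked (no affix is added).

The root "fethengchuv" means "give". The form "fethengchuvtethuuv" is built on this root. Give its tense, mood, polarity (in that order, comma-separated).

Segment: fethengchuv-te-thu-uv.
tense: -te → future.
mood: -thu/khut → conditional.
polarity: -uv → negative.

future, conditional, negative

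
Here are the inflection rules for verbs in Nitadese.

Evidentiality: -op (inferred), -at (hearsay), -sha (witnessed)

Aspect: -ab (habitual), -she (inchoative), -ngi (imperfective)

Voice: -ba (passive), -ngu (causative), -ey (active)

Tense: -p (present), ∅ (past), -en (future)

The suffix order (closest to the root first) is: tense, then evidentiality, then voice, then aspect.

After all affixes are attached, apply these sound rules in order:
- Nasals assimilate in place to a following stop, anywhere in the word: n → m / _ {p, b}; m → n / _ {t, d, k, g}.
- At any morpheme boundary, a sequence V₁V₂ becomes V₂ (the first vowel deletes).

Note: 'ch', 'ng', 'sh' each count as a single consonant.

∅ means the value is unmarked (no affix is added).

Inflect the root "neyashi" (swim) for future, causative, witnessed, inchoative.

Attach tense future -en → neyashien.
Attach evidentiality witnessed -sha → neyashiensha.
Attach voice causative -ngu → neyashienshangu.
Attach aspect inchoative -she → neyashienshangushe.
Nasal assimilation: no change.
Apply vowel deletion: neyashienshangushe → neyashenshangushe.

neyashenshangushe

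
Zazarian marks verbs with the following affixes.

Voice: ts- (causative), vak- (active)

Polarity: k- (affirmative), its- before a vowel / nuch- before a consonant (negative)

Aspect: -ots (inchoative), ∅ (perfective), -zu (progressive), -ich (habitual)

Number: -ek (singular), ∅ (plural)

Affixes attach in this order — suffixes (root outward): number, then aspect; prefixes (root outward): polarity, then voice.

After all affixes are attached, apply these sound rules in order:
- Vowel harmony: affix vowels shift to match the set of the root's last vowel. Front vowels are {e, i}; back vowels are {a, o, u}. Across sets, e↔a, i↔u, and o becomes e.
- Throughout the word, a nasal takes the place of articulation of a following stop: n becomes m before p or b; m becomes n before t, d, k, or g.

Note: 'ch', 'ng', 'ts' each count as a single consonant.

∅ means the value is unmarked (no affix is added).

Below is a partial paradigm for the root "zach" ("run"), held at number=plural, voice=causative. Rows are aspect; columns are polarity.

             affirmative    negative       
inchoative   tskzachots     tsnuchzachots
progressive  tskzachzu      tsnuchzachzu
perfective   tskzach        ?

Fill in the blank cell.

tsnuchzach

Attach polarity negative nuch- (before consonant 'z') → nuchzach.
number = plural: zero marking, form stays nuchzach.
Attach voice causative ts- → tsnuchzach.
aspect = perfective: zero marking, form stays tsnuchzach.
Vowel harmony: no change.
Nasal assimilation: no change.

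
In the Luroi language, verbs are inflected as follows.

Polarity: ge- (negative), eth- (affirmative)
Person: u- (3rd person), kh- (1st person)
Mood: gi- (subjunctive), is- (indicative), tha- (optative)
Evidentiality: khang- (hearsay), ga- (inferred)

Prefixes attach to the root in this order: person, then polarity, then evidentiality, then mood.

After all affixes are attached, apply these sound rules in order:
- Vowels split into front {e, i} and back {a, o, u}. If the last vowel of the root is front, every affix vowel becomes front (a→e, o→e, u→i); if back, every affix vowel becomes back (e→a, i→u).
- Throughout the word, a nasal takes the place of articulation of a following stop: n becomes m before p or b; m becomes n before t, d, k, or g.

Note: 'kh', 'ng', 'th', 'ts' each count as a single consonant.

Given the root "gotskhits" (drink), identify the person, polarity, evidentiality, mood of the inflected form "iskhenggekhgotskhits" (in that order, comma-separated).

1st person, negative, hearsay, indicative

Segment: is-khang-ge-kh-gotskhits.
person: kh- → 1st person.
polarity: ge- → negative.
evidentiality: khang- → hearsay.
mood: is- → indicative.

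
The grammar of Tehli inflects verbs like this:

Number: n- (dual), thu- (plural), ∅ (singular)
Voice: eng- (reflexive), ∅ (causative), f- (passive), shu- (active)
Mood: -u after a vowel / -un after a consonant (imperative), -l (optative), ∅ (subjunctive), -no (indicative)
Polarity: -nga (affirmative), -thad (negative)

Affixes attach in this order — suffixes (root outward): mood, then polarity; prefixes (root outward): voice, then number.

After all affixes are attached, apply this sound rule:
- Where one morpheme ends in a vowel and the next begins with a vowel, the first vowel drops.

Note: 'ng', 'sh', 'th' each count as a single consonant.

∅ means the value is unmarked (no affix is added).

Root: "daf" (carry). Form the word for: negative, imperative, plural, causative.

thudafunthad

Attach mood imperative -un (after consonant 'f') → dafun.
voice = causative: zero marking, form stays dafun.
Attach number plural thu- → thudafun.
Attach polarity negative -thad → thudafunthad.
Vowel deletion: no change.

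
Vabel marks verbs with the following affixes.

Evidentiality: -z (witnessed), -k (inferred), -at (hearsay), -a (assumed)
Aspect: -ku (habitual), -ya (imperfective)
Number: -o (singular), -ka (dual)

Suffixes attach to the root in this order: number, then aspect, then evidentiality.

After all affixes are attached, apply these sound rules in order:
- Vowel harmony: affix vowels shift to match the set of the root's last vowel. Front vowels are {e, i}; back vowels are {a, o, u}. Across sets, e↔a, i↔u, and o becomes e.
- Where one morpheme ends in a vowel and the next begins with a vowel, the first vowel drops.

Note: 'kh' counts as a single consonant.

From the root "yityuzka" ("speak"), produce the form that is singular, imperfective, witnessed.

yityuzkoyaz

Attach number singular -o → yityuzkao.
Attach aspect imperfective -ya → yityuzkaoya.
Attach evidentiality witnessed -z → yityuzkaoyaz.
Vowel harmony: no change.
Apply vowel deletion: yityuzkaoyaz → yityuzkoyaz.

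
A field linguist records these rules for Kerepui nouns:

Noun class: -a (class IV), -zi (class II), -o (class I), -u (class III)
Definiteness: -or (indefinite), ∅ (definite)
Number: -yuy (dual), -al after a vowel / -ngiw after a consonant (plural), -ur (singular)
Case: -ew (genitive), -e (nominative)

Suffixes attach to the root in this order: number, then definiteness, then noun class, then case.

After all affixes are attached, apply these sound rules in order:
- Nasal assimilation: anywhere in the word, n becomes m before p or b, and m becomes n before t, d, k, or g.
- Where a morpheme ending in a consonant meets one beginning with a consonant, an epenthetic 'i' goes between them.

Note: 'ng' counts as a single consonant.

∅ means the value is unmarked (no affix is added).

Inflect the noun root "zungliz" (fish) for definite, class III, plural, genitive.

zunglizingiwuew

Attach number plural -ngiw (after consonant 'z') → zunglizngiw.
definiteness = definite: zero marking, form stays zunglizngiw.
Attach noun class class III -u → zunglizngiwu.
Attach case genitive -ew → zunglizngiwuew.
Nasal assimilation: no change.
Apply epenthesis: zunglizngiwuew → zunglizingiwuew.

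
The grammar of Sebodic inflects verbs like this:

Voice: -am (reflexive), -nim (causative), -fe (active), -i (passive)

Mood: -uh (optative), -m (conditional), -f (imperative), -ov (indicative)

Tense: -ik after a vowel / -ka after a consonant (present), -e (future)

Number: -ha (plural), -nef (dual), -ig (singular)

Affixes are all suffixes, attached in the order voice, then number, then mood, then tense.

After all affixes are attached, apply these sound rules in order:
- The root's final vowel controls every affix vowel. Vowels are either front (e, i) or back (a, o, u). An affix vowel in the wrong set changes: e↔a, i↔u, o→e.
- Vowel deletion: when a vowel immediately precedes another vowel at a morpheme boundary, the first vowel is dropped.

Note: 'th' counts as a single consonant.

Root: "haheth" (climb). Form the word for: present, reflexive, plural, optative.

hahethemhihke

Attach voice reflexive -am → hahetham.
Attach number plural -ha → hahethamha.
Attach mood optative -uh → hahethamhauh.
Attach tense present -ka (after consonant 'h') → hahethamhauhka.
Apply vowel harmony: hahethamhauhka → hahethemheihke.
Apply vowel deletion: hahethemheihke → hahethemhihke.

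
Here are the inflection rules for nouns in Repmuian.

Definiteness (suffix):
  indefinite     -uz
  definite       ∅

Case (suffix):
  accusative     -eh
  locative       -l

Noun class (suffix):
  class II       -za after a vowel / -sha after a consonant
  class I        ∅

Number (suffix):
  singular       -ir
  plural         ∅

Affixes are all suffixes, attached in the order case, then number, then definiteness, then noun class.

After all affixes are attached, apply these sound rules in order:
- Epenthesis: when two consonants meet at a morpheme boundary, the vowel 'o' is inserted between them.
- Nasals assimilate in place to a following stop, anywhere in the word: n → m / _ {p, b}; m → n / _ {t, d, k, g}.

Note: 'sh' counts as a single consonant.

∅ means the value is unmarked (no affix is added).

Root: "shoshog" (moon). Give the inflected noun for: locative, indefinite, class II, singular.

shoshogoliruzosha

Attach case locative -l → shoshogl.
Attach number singular -ir → shoshoglir.
Attach definiteness indefinite -uz → shoshogliruz.
Attach noun class class II -sha (after consonant 'z') → shoshogliruzsha.
Apply epenthesis: shoshogliruzsha → shoshogoliruzosha.
Nasal assimilation: no change.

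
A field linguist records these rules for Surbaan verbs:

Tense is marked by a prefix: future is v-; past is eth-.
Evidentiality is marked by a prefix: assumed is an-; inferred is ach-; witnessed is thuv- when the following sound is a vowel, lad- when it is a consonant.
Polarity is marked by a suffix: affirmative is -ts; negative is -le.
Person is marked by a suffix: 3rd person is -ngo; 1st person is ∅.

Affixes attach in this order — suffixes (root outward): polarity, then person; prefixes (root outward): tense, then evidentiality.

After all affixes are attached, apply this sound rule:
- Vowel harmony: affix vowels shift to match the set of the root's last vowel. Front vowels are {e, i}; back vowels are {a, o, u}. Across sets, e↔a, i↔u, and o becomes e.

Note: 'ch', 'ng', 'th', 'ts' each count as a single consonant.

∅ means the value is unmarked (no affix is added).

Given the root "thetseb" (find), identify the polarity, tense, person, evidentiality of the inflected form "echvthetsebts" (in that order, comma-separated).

affirmative, future, 1st person, inferred

Segment: ach-v-thetseb-ts.
polarity: -ts → affirmative.
tense: v- → future.
person: ∅ → 1st person.
evidentiality: ach- → inferred.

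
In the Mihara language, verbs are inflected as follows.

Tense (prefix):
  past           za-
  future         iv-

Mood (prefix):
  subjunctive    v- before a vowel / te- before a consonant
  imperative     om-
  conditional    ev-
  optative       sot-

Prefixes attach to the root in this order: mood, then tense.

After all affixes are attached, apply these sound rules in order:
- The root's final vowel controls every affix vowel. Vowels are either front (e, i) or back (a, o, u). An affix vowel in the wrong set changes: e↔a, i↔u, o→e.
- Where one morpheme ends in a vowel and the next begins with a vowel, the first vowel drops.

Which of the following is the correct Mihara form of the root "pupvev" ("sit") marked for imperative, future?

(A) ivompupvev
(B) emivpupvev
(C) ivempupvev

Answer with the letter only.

C

Attach mood imperative om- → ompupvev.
Attach tense future iv- → ivompupvev.
Apply vowel harmony: ivompupvev → ivempupvev.
Vowel deletion: no change.
So the correct form is ivempupvev, option (C).
(A) ivompupvev is wrong: it fails to apply the sound rule(s).
(B) emivpupvev is wrong: it has the affixes in the wrong order.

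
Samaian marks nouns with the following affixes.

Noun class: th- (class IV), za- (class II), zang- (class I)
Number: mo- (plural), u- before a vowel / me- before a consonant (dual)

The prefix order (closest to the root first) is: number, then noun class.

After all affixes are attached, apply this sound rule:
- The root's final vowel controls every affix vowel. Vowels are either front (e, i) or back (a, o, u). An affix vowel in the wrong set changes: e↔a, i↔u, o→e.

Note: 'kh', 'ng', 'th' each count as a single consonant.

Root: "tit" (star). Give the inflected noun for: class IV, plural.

thmetit

Attach number plural mo- → motit.
Attach noun class class IV th- → thmotit.
Apply vowel harmony: thmotit → thmetit.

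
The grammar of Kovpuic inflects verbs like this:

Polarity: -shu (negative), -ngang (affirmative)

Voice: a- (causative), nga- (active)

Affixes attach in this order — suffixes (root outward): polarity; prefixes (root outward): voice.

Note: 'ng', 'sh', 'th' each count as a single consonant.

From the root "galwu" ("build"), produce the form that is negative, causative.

agalwushu

Attach polarity negative -shu → galwushu.
Attach voice causative a- → agalwushu.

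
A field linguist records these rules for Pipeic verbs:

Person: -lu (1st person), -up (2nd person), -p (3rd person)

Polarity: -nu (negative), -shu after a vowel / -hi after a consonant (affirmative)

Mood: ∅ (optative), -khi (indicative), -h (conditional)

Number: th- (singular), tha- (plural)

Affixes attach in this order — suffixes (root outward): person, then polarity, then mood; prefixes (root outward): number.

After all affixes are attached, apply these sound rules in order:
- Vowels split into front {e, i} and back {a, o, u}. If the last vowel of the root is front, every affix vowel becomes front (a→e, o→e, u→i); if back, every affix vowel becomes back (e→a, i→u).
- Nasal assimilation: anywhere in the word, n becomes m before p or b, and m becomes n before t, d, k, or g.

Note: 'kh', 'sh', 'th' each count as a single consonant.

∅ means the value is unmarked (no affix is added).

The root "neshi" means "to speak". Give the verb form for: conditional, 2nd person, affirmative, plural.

theneshiiphih

Attach person 2nd person -up → neshiup.
Attach number plural tha- → thaneshiup.
Attach polarity affirmative -hi (after consonant 'p') → thaneshiuphi.
Attach mood conditional -h → thaneshiuphih.
Apply vowel harmony: thaneshiuphih → theneshiiphih.
Nasal assimilation: no change.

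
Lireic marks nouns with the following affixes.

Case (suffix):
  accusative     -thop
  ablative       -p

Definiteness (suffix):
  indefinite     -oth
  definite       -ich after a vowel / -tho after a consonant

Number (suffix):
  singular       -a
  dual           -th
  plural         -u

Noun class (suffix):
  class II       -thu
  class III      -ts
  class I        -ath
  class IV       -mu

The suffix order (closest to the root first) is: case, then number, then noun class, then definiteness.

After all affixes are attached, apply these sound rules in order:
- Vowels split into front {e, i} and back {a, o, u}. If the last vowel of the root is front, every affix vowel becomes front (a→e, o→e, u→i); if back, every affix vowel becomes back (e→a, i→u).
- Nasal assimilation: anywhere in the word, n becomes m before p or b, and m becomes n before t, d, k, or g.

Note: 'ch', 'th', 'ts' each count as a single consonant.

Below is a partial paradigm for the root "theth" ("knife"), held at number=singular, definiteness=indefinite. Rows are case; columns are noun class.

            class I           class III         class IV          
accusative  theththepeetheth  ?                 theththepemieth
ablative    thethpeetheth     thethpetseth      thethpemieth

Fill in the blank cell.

Attach case accusative -thop → theththop.
Attach number singular -a → theththopa.
Attach noun class class III -ts → theththopats.
Attach definiteness indefinite -oth → theththopatsoth.
Apply vowel harmony: theththopatsoth → theththepetseth.
Nasal assimilation: no change.

theththepetseth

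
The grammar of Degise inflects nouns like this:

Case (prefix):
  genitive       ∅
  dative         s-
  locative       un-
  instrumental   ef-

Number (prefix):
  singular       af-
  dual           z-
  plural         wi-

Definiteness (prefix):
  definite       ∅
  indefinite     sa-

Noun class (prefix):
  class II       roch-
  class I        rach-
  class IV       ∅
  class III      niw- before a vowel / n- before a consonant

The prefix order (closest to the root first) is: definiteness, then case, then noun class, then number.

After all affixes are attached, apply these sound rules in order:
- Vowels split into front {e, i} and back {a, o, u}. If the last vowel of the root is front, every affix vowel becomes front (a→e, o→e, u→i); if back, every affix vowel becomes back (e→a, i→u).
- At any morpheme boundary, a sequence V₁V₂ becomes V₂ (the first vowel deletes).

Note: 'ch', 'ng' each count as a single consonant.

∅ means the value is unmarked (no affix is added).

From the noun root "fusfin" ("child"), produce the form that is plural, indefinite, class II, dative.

Attach definiteness indefinite sa- → safusfin.
Attach case dative s- → ssafusfin.
Attach noun class class II roch- → rochssafusfin.
Attach number plural wi- → wirochssafusfin.
Apply vowel harmony: wirochssafusfin → wirechssefusfin.
Vowel deletion: no change.

wirechssefusfin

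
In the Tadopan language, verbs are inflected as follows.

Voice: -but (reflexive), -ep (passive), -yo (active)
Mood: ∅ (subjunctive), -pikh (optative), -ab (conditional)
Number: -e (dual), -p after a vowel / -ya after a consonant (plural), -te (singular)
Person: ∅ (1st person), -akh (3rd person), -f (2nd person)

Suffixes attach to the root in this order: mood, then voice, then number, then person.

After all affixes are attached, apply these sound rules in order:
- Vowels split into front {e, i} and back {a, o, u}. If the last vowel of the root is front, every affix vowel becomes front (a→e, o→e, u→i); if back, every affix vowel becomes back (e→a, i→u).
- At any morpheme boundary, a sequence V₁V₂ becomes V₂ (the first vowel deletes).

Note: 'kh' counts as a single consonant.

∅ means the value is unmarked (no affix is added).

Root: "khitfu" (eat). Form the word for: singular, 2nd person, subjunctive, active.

khitfuyotaf

mood = subjunctive: zero marking, form stays khitfu.
Attach voice active -yo → khitfuyo.
Attach number singular -te → khitfuyote.
Attach person 2nd person -f → khitfuyotef.
Apply vowel harmony: khitfuyotef → khitfuyotaf.
Vowel deletion: no change.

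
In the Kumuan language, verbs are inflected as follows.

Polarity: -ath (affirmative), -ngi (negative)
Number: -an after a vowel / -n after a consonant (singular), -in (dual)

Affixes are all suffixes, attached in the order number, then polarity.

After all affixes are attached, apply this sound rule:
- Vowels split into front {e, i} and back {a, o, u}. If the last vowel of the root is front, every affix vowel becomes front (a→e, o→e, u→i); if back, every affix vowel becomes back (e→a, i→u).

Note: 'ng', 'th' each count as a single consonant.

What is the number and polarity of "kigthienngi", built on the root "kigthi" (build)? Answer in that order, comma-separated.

Segment: kigthi-an-ngi.
number: -an/n → singular.
polarity: -ngi → negative.

singular, negative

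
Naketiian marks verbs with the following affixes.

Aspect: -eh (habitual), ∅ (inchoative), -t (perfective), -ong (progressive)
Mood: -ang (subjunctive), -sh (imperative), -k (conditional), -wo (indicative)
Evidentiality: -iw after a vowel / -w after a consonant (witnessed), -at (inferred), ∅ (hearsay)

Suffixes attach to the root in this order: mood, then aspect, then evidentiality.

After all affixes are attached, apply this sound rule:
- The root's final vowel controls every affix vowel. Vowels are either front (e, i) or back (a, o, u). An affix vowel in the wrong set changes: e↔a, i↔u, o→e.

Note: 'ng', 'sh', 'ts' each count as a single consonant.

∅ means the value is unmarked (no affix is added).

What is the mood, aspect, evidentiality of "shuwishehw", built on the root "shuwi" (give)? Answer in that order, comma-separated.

Segment: shuwi-sh-eh-w.
mood: -sh → imperative.
aspect: -eh → habitual.
evidentiality: -iw/w → witnessed.

imperative, habitual, witnessed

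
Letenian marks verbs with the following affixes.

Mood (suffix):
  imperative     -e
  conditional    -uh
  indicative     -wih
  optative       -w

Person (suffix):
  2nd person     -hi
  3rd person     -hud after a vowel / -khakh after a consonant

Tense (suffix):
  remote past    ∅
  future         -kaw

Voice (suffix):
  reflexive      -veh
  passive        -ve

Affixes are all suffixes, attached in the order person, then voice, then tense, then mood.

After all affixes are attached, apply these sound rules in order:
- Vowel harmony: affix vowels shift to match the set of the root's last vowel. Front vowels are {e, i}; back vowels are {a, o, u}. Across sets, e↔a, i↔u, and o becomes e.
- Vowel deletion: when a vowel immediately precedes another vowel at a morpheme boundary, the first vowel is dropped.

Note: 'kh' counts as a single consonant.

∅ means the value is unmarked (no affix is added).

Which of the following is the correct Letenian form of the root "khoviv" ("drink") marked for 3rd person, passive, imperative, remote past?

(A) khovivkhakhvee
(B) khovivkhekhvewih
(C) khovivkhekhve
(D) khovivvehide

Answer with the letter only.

Attach person 3rd person -khakh (after consonant 'v') → khovivkhakh.
Attach voice passive -ve → khovivkhakhve.
tense = remote past: zero marking, form stays khovivkhakhve.
Attach mood imperative -e → khovivkhakhvee.
Apply vowel harmony: khovivkhakhvee → khovivkhekhvee.
Apply vowel deletion: khovivkhekhvee → khovivkhekhve.
So the correct form is khovivkhekhve, option (C).
(A) khovivkhakhvee is wrong: it fails to apply the sound rule(s).
(B) khovivkhekhvewih is wrong: it uses indicative instead of imperative for mood.
(D) khovivvehide is wrong: it has the affixes in the wrong order.

C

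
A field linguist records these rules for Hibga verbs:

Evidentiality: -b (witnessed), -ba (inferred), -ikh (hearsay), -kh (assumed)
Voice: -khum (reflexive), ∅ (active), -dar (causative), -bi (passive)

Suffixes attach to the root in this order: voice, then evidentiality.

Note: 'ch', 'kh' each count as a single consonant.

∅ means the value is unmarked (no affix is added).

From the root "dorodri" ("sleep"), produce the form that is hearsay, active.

voice = active: zero marking, form stays dorodri.
Attach evidentiality hearsay -ikh → dorodriikh.

dorodriikh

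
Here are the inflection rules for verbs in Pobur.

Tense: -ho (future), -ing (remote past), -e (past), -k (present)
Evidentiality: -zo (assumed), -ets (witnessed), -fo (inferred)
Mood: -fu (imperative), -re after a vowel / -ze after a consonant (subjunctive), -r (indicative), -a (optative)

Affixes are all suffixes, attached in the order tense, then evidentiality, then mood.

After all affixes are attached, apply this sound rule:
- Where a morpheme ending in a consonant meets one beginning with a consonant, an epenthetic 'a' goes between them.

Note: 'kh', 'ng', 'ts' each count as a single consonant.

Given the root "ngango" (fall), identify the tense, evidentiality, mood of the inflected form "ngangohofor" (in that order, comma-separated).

Segment: ngango-ho-fo-r.
tense: -ho → future.
evidentiality: -fo → inferred.
mood: -r → indicative.

future, inferred, indicative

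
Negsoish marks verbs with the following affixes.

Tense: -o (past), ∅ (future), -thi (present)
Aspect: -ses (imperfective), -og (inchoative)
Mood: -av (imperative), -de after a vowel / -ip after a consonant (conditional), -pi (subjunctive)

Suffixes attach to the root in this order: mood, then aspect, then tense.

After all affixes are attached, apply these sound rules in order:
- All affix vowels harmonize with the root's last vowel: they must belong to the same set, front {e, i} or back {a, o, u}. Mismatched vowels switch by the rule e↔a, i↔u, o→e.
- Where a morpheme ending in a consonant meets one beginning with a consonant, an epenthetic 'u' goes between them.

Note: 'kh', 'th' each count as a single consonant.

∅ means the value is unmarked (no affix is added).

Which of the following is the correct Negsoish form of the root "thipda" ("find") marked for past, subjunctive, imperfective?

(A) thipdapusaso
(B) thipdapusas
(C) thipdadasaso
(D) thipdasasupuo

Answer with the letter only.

A

Attach mood subjunctive -pi → thipdapi.
Attach aspect imperfective -ses → thipdapises.
Attach tense past -o → thipdapiseso.
Apply vowel harmony: thipdapiseso → thipdapusaso.
Epenthesis: no change.
So the correct form is thipdapusaso, option (A).
(D) thipdasasupuo is wrong: it has the affixes in the wrong order.
(C) thipdadasaso is wrong: it uses conditional instead of subjunctive for mood.
(B) thipdapusas is wrong: it uses future instead of past for tense.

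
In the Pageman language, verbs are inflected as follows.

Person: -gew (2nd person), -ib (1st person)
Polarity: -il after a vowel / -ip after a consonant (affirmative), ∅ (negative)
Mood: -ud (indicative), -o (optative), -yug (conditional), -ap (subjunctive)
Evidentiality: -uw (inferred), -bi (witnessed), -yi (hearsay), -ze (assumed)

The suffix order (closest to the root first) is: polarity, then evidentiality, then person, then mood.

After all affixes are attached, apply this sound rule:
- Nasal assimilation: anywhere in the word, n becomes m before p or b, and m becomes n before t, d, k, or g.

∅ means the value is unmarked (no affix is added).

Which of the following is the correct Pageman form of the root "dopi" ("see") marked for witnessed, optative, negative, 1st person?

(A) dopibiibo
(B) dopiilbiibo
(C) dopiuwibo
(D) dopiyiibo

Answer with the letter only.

polarity = negative: zero marking, form stays dopi.
Attach evidentiality witnessed -bi → dopibi.
Attach person 1st person -ib → dopibiib.
Attach mood optative -o → dopibiibo.
Nasal assimilation: no change.
So the correct form is dopibiibo, option (A).
(C) dopiuwibo is wrong: it uses inferred instead of witnessed for evidentiality.
(D) dopiyiibo is wrong: it uses hearsay instead of witnessed for evidentiality.
(B) dopiilbiibo is wrong: it uses affirmative instead of negative for polarity.

A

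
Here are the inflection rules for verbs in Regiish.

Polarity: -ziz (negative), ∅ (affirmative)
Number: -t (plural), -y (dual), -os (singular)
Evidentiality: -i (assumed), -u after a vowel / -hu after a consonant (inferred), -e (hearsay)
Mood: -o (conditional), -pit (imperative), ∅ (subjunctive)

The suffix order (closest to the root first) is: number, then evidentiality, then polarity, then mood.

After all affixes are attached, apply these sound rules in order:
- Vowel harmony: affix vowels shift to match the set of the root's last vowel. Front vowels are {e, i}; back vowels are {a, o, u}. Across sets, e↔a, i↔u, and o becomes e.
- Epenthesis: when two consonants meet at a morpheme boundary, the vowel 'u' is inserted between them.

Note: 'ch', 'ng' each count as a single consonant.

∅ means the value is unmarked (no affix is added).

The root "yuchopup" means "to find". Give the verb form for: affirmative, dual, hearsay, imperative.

yuchopupuyaput

Attach number dual -y → yuchopupy.
Attach evidentiality hearsay -e → yuchopupye.
polarity = affirmative: zero marking, form stays yuchopupye.
Attach mood imperative -pit → yuchopupyepit.
Apply vowel harmony: yuchopupyepit → yuchopupyaput.
Apply epenthesis: yuchopupyaput → yuchopupuyaput.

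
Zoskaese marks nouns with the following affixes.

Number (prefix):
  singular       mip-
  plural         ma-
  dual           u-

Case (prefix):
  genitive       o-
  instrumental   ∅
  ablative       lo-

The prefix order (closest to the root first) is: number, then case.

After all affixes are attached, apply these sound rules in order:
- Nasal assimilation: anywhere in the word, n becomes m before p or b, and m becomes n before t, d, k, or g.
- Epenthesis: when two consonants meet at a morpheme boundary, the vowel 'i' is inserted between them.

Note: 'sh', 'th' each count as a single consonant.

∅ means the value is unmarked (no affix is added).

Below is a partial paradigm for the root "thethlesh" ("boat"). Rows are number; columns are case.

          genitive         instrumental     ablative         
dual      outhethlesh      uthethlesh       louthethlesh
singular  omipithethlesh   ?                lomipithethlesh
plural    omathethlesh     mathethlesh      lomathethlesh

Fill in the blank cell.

mipithethlesh

Attach number singular mip- → mipthethlesh.
case = instrumental: zero marking, form stays mipthethlesh.
Nasal assimilation: no change.
Apply epenthesis: mipthethlesh → mipithethlesh.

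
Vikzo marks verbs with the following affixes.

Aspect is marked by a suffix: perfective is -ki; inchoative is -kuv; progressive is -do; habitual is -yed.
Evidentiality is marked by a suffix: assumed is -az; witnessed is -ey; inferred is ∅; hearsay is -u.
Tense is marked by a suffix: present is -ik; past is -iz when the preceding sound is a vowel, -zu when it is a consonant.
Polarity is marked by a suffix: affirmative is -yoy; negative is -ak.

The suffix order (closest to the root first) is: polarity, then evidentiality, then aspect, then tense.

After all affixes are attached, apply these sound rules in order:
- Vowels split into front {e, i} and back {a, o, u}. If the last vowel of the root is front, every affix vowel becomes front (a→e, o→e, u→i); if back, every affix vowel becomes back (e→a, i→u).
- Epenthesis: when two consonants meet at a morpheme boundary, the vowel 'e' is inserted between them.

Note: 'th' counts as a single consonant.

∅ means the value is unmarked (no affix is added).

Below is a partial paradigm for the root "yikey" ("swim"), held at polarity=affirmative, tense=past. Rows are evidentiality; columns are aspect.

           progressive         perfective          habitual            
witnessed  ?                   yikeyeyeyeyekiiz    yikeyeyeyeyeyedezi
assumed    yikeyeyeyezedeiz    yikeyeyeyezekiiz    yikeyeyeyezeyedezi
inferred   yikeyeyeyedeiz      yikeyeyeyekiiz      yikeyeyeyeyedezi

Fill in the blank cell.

Attach polarity affirmative -yoy → yikeyyoy.
Attach evidentiality witnessed -ey → yikeyyoyey.
Attach aspect progressive -do → yikeyyoyeydo.
Attach tense past -iz (after vowel 'o') → yikeyyoyeydoiz.
Apply vowel harmony: yikeyyoyeydoiz → yikeyyeyeydeiz.
Apply epenthesis: yikeyyeyeydeiz → yikeyeyeyeyedeiz.

yikeyeyeyeyedeiz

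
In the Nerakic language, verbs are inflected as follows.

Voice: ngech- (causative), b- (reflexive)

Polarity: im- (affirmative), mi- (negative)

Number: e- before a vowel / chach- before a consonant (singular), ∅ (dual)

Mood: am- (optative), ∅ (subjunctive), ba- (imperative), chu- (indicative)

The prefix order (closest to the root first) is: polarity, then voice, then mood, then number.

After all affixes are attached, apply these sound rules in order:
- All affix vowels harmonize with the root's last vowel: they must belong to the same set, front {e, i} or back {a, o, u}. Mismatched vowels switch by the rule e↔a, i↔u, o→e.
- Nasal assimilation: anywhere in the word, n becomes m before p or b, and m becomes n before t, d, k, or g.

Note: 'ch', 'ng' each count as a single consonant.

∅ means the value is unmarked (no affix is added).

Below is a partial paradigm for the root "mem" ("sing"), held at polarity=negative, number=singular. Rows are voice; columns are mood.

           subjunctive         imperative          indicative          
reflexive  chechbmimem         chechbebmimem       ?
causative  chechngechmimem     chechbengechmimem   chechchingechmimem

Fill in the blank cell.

chechchibmimem

Attach polarity negative mi- → mimem.
Attach voice reflexive b- → bmimem.
Attach mood indicative chu- → chubmimem.
Attach number singular chach- (before consonant 'ch') → chachchubmimem.
Apply vowel harmony: chachchubmimem → chechchibmimem.
Nasal assimilation: no change.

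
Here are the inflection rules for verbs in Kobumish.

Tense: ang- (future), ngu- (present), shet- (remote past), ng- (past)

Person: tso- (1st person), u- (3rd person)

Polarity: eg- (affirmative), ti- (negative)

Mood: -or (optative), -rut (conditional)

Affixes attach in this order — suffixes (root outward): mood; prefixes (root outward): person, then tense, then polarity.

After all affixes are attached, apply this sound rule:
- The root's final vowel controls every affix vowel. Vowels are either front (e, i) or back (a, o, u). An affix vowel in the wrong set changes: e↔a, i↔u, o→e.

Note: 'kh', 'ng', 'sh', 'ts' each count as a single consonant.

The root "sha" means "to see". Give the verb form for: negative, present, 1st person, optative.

tungutsoshaor

Attach person 1st person tso- → tsosha.
Attach mood optative -or → tsoshaor.
Attach tense present ngu- → ngutsoshaor.
Attach polarity negative ti- → tingutsoshaor.
Apply vowel harmony: tingutsoshaor → tungutsoshaor.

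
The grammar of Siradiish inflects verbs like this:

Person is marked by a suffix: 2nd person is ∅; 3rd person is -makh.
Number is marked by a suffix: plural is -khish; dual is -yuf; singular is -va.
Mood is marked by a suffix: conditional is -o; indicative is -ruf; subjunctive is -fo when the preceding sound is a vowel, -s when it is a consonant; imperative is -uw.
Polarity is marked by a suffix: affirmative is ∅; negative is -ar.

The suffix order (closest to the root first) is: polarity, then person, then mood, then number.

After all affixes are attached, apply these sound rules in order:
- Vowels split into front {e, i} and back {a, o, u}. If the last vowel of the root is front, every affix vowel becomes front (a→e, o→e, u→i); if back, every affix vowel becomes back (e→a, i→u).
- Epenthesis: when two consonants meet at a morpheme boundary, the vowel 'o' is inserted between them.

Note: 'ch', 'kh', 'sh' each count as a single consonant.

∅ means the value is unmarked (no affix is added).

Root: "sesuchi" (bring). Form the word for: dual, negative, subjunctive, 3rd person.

sesuchieromekhosoyif

Attach polarity negative -ar → sesuchiar.
Attach person 3rd person -makh → sesuchiarmakh.
Attach mood subjunctive -s (after consonant 'kh') → sesuchiarmakhs.
Attach number dual -yuf → sesuchiarmakhsyuf.
Apply vowel harmony: sesuchiarmakhsyuf → sesuchiermekhsyif.
Apply epenthesis: sesuchiermekhsyif → sesuchieromekhosoyif.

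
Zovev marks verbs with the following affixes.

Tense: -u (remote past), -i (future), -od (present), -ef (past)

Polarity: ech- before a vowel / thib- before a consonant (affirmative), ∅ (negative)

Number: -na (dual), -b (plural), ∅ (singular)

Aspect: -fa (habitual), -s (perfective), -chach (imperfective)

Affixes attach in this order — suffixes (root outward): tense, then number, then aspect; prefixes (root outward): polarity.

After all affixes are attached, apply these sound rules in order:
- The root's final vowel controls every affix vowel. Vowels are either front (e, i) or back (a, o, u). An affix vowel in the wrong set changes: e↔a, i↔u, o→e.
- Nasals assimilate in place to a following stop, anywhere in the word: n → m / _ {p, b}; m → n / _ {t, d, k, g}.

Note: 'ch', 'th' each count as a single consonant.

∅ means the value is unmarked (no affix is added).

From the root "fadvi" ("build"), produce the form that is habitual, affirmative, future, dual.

thibfadviinefe

Attach polarity affirmative thib- (before consonant 'f') → thibfadvi.
Attach tense future -i → thibfadvii.
Attach number dual -na → thibfadviina.
Attach aspect habitual -fa → thibfadviinafa.
Apply vowel harmony: thibfadviinafa → thibfadviinefe.
Nasal assimilation: no change.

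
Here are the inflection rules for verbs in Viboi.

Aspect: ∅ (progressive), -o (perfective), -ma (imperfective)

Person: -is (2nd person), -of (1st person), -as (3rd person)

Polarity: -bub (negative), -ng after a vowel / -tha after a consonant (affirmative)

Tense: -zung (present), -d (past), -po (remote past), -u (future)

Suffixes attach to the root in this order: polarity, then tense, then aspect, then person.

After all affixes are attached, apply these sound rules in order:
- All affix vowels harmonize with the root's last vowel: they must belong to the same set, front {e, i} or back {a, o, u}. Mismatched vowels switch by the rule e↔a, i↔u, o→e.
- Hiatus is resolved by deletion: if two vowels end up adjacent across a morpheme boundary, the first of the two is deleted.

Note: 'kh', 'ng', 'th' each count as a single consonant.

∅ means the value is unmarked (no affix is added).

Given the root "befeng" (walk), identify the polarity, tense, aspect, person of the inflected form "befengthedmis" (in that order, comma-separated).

Segment: befeng-tha-d-ma-is.
polarity: -ng/tha → affirmative.
tense: -d → past.
aspect: -ma → imperfective.
person: -is → 2nd person.

affirmative, past, imperfective, 2nd person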